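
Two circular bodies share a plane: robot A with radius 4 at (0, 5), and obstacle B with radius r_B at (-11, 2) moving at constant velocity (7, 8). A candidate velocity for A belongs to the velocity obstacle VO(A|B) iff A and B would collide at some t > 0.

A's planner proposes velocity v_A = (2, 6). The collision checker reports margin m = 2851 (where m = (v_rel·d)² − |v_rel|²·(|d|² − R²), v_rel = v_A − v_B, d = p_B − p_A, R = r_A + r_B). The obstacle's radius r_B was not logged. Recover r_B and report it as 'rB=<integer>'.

m = 2851
d = (-11, -3);  v_rel = (-5, -2),  |v_rel|² = 29
v_rel×d = (-5)·(-3) − (-2)·(-11) = -7
since m = R²·29 − (-7)²:  R² = (49 + 2851) / 29 = 100
R = √100 = 10  ⇒  r_B = 10 − 4 = 6

rB=6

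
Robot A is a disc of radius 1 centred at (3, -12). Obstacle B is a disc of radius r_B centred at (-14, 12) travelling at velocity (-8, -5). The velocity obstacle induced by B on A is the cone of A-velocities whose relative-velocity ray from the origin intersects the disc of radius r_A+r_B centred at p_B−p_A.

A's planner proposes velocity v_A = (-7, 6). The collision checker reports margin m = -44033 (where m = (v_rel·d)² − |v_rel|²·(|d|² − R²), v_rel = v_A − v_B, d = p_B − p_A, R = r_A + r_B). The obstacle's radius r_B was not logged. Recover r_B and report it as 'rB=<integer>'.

m = -44033
d = (-17, 24);  v_rel = (1, 11),  |v_rel|² = 122
v_rel×d = (1)·(24) − (11)·(-17) = 211
since m = R²·122 − 211²:  R² = (44521 + -44033) / 122 = 4
R = √4 = 2  ⇒  r_B = 2 − 1 = 1

rB=1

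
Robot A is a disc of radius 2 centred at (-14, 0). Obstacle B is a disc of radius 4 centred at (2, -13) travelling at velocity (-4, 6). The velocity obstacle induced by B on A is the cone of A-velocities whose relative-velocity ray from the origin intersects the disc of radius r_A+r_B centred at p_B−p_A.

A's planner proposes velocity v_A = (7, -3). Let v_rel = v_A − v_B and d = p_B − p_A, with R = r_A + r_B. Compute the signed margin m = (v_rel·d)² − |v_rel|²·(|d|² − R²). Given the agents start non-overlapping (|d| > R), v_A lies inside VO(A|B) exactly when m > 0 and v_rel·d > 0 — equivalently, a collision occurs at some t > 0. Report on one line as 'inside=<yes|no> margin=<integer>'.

d = (16, -13),  |d|² = 425;  R = 2+4 = 6,  c = 425−6² = 389
v_rel = (11, -9),  |v_rel|² = 202;  v_rel·d = (11)·(16) + (-9)·(-13) = 293
202·t² − 586·t + 389 = 0  ⇒  m = 293² − 202·389 = 7271
m = 7271 > 0,  v_rel·d = 293 > 0  ⇒  inside

inside=yes margin=7271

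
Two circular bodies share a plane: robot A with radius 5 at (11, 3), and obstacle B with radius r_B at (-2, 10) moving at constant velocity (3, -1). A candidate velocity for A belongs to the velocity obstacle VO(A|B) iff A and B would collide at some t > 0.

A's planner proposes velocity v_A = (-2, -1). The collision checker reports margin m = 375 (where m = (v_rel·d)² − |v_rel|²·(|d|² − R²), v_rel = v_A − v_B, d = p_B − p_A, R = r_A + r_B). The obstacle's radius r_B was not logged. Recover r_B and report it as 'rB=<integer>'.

m = 375
d = (-13, 7);  v_rel = (-5, 0),  |v_rel|² = 25
v_rel×d = (-5)·(7) − (0)·(-13) = -35
since m = R²·25 − (-35)²:  R² = (1225 + 375) / 25 = 64
R = √64 = 8  ⇒  r_B = 8 − 5 = 3

rB=3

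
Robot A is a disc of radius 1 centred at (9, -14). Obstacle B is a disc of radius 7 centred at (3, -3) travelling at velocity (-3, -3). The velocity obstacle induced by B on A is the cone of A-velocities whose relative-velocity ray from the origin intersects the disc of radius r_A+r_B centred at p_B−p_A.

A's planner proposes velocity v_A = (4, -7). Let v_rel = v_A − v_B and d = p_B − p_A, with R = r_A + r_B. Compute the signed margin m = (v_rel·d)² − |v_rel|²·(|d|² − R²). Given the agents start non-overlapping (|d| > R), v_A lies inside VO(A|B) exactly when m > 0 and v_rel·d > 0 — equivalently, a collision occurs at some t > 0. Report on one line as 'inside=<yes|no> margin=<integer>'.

d = (-6, 11),  |d|² = 157;  R = 1+7 = 8,  c = 157−8² = 93
v_rel = (7, -4),  |v_rel|² = 65;  v_rel·d = (7)·(-6) + (-4)·(11) = -86
65·t² + 172·t + 93 = 0  ⇒  m = (-86)² − 65·93 = 1351
m = 1351 > 0,  v_rel·d = -86 < 0  ⇒  outside

inside=no margin=1351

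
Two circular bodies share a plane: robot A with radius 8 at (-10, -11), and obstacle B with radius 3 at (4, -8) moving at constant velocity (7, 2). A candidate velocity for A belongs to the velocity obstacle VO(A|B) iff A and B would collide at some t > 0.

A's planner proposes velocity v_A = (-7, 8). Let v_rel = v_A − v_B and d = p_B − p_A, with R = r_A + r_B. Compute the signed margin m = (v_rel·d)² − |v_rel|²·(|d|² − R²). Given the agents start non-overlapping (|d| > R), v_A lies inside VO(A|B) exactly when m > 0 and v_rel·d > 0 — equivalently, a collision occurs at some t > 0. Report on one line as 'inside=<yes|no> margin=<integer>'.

d = (14, 3),  |d|² = 205;  R = 8+3 = 11,  c = 205−11² = 84
v_rel = (-14, 6),  |v_rel|² = 232;  v_rel·d = (-14)·(14) + (6)·(3) = -178
232·t² + 356·t + 84 = 0  ⇒  m = (-178)² − 232·84 = 12196
m = 12196 > 0,  v_rel·d = -178 < 0  ⇒  outside

inside=no margin=12196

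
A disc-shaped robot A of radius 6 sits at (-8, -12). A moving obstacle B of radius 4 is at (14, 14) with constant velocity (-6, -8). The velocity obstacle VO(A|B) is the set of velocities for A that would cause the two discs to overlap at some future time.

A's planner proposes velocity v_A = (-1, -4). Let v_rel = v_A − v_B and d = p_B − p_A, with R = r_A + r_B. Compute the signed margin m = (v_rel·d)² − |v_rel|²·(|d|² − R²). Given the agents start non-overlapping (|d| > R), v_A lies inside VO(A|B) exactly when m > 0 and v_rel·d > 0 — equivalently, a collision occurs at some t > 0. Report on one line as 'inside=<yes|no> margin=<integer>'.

d = (22, 26),  |d|² = 1160;  R = 6+4 = 10,  c = 1160−10² = 1060
v_rel = (5, 4),  |v_rel|² = 41;  v_rel·d = (5)·(22) + (4)·(26) = 214
41·t² − 428·t + 1060 = 0  ⇒  m = 214² − 41·1060 = 2336
m = 2336 > 0,  v_rel·d = 214 > 0  ⇒  inside

inside=yes margin=2336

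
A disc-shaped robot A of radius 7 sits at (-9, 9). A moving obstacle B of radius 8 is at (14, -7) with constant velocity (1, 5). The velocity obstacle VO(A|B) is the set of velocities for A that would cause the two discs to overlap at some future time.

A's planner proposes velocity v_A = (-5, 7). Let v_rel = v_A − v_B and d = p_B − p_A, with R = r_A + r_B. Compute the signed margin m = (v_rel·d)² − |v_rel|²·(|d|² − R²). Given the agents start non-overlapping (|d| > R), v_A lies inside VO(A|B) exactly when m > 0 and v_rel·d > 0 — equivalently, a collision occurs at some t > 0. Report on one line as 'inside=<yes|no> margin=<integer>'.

d = (23, -16),  |d|² = 785;  R = 7+8 = 15,  c = 785−15² = 560
v_rel = (-6, 2),  |v_rel|² = 40;  v_rel·d = (-6)·(23) + (2)·(-16) = -170
40·t² + 340·t + 560 = 0  ⇒  m = (-170)² − 40·560 = 6500
m = 6500 > 0,  v_rel·d = -170 < 0  ⇒  outside

inside=no margin=6500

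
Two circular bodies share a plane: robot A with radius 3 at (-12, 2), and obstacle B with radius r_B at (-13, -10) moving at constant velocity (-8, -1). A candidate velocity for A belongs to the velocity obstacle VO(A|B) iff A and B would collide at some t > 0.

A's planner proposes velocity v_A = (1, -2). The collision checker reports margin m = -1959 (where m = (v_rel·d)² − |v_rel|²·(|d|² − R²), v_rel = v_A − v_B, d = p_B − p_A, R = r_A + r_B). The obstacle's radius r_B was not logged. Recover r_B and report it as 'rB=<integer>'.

m = -1959
d = (-1, -12);  v_rel = (9, -1),  |v_rel|² = 82
v_rel×d = (9)·(-12) − (-1)·(-1) = -109
since m = R²·82 − (-109)²:  R² = (11881 + -1959) / 82 = 121
R = √121 = 11  ⇒  r_B = 11 − 3 = 8

rB=8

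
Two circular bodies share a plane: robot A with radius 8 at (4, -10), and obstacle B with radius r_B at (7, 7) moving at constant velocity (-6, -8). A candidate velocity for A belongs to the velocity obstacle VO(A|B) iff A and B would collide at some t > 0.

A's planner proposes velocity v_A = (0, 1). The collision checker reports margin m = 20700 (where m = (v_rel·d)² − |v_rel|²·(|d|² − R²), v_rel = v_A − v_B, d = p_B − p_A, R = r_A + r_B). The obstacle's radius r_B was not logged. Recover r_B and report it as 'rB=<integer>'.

m = 20700
d = (3, 17);  v_rel = (6, 9),  |v_rel|² = 117
v_rel×d = (6)·(17) − (9)·(3) = 75
since m = R²·117 − 75²:  R² = (5625 + 20700) / 117 = 225
R = √225 = 15  ⇒  r_B = 15 − 8 = 7

rB=7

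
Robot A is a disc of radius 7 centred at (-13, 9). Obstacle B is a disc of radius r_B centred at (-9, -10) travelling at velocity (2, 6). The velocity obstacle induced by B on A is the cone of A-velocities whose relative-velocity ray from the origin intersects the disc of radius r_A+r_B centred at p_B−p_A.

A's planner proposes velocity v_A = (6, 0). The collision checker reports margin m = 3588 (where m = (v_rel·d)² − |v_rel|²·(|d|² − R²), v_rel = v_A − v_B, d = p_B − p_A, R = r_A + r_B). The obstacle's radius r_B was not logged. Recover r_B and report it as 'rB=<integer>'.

m = 3588
d = (4, -19);  v_rel = (4, -6),  |v_rel|² = 52
v_rel×d = (4)·(-19) − (-6)·(4) = -52
since m = R²·52 − (-52)²:  R² = (2704 + 3588) / 52 = 121
R = √121 = 11  ⇒  r_B = 11 − 7 = 4

rB=4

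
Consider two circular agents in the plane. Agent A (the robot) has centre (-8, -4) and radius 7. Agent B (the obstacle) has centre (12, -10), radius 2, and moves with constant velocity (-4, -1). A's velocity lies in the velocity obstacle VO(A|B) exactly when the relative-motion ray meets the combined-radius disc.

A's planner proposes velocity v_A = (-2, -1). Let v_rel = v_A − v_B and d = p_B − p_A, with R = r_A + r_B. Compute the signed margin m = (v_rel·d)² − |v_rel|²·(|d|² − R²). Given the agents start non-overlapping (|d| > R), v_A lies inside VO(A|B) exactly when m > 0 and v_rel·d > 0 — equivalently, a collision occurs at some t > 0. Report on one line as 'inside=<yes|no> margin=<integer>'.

d = (20, -6),  |d|² = 436;  R = 7+2 = 9,  c = 436−9² = 355
v_rel = (2, 0),  |v_rel|² = 4;  v_rel·d = (2)·(20) + (0)·(-6) = 40
4·t² − 80·t + 355 = 0  ⇒  m = 40² − 4·355 = 180
m = 180 > 0,  v_rel·d = 40 > 0  ⇒  inside

inside=yes margin=180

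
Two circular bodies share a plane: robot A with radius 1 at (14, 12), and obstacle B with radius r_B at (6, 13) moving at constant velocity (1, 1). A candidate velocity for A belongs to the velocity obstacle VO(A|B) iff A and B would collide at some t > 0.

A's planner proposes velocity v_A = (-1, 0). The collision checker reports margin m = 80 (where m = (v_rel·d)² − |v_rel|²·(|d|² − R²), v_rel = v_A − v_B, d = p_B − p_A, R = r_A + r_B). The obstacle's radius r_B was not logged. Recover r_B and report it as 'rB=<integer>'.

m = 80
d = (-8, 1);  v_rel = (-2, -1),  |v_rel|² = 5
v_rel×d = (-2)·(1) − (-1)·(-8) = -10
since m = R²·5 − (-10)²:  R² = (100 + 80) / 5 = 36
R = √36 = 6  ⇒  r_B = 6 − 1 = 5

rB=5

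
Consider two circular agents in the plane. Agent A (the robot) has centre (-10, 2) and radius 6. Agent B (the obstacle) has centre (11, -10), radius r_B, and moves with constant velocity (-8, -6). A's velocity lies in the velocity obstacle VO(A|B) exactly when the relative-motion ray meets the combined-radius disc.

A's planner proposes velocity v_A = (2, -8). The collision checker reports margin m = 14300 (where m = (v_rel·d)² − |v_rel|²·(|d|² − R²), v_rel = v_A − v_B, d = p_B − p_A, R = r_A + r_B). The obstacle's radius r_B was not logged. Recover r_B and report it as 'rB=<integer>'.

m = 14300
d = (21, -12);  v_rel = (10, -2),  |v_rel|² = 104
v_rel×d = (10)·(-12) − (-2)·(21) = -78
since m = R²·104 − (-78)²:  R² = (6084 + 14300) / 104 = 196
R = √196 = 14  ⇒  r_B = 14 − 6 = 8

rB=8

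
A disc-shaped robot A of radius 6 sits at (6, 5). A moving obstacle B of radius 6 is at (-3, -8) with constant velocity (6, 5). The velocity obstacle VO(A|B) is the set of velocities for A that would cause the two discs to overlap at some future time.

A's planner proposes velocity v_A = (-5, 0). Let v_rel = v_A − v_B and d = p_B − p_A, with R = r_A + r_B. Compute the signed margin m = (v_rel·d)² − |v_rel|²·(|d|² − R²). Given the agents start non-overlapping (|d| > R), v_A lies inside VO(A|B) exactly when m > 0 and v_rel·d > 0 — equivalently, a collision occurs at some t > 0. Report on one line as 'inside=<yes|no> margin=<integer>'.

d = (-9, -13),  |d|² = 250;  R = 6+6 = 12,  c = 250−12² = 106
v_rel = (-11, -5),  |v_rel|² = 146;  v_rel·d = (-11)·(-9) + (-5)·(-13) = 164
146·t² − 328·t + 106 = 0  ⇒  m = 164² − 146·106 = 11420
m = 11420 > 0,  v_rel·d = 164 > 0  ⇒  inside

inside=yes margin=11420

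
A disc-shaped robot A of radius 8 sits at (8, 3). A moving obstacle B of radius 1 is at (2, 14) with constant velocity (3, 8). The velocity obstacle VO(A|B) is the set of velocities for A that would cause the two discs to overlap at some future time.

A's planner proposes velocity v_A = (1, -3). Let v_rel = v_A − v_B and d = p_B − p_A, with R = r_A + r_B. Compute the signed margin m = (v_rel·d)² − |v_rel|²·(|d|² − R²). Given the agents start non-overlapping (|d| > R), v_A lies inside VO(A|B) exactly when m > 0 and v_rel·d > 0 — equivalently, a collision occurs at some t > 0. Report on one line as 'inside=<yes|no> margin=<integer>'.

d = (-6, 11),  |d|² = 157;  R = 8+1 = 9,  c = 157−9² = 76
v_rel = (-2, -11),  |v_rel|² = 125;  v_rel·d = (-2)·(-6) + (-11)·(11) = -109
125·t² + 218·t + 76 = 0  ⇒  m = (-109)² − 125·76 = 2381
m = 2381 > 0,  v_rel·d = -109 < 0  ⇒  outside

inside=no margin=2381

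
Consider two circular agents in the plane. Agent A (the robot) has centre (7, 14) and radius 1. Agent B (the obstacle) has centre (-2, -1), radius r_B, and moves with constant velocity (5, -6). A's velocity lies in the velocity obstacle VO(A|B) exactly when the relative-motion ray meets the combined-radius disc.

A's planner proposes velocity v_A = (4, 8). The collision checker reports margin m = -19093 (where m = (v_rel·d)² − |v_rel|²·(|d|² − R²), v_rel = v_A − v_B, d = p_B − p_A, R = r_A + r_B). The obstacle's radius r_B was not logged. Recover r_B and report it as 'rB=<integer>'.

m = -19093
d = (-9, -15);  v_rel = (-1, 14),  |v_rel|² = 197
v_rel×d = (-1)·(-15) − (14)·(-9) = 141
since m = R²·197 − 141²:  R² = (19881 + -19093) / 197 = 4
R = √4 = 2  ⇒  r_B = 2 − 1 = 1

rB=1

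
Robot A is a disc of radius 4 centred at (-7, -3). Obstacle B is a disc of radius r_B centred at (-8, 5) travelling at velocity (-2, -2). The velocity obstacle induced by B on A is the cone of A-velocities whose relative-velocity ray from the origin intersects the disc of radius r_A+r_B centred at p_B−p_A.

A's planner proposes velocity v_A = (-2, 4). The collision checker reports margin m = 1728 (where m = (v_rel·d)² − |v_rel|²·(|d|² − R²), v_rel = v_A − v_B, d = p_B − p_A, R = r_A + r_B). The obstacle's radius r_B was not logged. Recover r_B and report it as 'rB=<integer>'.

m = 1728
d = (-1, 8);  v_rel = (0, 6),  |v_rel|² = 36
v_rel×d = (0)·(8) − (6)·(-1) = 6
since m = R²·36 − 6²:  R² = (36 + 1728) / 36 = 49
R = √49 = 7  ⇒  r_B = 7 − 4 = 3

rB=3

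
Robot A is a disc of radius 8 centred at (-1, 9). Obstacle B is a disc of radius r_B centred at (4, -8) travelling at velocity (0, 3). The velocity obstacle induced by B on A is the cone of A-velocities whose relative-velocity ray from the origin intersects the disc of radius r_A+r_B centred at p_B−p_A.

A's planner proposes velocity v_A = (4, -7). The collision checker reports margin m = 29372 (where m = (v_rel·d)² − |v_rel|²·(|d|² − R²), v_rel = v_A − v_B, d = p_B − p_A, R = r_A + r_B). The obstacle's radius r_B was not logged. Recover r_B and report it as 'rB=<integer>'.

m = 29372
d = (5, -17);  v_rel = (4, -10),  |v_rel|² = 116
v_rel×d = (4)·(-17) − (-10)·(5) = -18
since m = R²·116 − (-18)²:  R² = (324 + 29372) / 116 = 256
R = √256 = 16  ⇒  r_B = 16 − 8 = 8

rB=8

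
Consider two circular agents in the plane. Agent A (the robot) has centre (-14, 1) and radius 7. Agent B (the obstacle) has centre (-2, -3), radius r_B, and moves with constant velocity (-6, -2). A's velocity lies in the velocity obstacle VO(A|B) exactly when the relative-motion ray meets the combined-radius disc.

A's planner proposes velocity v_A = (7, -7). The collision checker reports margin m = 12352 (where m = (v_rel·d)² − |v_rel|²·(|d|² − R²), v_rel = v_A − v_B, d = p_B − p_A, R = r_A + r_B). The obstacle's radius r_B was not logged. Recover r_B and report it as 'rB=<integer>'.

m = 12352
d = (12, -4);  v_rel = (13, -5),  |v_rel|² = 194
v_rel×d = (13)·(-4) − (-5)·(12) = 8
since m = R²·194 − 8²:  R² = (64 + 12352) / 194 = 64
R = √64 = 8  ⇒  r_B = 8 − 7 = 1

rB=1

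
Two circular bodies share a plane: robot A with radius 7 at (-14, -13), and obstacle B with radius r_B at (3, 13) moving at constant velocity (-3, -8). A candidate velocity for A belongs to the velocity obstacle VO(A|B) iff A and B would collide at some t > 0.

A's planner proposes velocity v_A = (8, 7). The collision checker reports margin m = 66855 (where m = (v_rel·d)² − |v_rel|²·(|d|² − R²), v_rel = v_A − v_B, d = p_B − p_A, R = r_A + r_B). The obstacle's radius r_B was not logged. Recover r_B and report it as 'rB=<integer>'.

m = 66855
d = (17, 26);  v_rel = (11, 15),  |v_rel|² = 346
v_rel×d = (11)·(26) − (15)·(17) = 31
since m = R²·346 − 31²:  R² = (961 + 66855) / 346 = 196
R = √196 = 14  ⇒  r_B = 14 − 7 = 7

rB=7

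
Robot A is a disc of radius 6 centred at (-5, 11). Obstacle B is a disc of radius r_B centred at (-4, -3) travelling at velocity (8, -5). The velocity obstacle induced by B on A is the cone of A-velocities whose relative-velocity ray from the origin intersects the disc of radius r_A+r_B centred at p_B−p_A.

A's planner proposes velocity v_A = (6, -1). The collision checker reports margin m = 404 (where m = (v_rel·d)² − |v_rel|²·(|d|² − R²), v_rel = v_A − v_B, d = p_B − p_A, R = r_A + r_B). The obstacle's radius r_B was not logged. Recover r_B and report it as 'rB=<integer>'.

m = 404
d = (1, -14);  v_rel = (-2, 4),  |v_rel|² = 20
v_rel×d = (-2)·(-14) − (4)·(1) = 24
since m = R²·20 − 24²:  R² = (576 + 404) / 20 = 49
R = √49 = 7  ⇒  r_B = 7 − 6 = 1

rB=1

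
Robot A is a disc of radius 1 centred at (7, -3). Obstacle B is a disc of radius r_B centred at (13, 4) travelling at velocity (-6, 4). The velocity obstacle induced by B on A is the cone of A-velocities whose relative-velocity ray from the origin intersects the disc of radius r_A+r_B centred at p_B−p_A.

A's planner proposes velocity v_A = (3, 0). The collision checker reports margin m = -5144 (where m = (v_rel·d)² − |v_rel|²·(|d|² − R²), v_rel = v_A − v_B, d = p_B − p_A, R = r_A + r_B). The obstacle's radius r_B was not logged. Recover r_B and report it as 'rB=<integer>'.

m = -5144
d = (6, 7);  v_rel = (9, -4),  |v_rel|² = 97
v_rel×d = (9)·(7) − (-4)·(6) = 87
since m = R²·97 − 87²:  R² = (7569 + -5144) / 97 = 25
R = √25 = 5  ⇒  r_B = 5 − 1 = 4

rB=4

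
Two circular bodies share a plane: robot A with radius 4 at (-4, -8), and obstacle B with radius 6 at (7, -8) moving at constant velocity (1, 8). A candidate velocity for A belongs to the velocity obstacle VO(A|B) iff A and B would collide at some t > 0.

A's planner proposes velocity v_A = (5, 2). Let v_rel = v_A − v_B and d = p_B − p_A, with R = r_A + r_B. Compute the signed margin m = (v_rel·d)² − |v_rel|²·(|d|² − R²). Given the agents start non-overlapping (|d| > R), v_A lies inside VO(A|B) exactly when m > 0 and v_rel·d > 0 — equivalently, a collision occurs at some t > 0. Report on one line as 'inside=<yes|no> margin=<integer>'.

d = (11, 0),  |d|² = 121;  R = 4+6 = 10,  c = 121−10² = 21
v_rel = (4, -6),  |v_rel|² = 52;  v_rel·d = (4)·(11) + (-6)·(0) = 44
52·t² − 88·t + 21 = 0  ⇒  m = 44² − 52·21 = 844
m = 844 > 0,  v_rel·d = 44 > 0  ⇒  inside

inside=yes margin=844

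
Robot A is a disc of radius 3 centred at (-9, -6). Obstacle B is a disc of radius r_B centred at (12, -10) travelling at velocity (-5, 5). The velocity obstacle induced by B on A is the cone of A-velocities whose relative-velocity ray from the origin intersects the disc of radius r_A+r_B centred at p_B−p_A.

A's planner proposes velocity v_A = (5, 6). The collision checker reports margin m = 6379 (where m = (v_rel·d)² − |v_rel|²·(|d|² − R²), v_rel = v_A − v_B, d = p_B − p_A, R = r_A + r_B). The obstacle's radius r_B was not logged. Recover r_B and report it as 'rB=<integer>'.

m = 6379
d = (21, -4);  v_rel = (10, 1),  |v_rel|² = 101
v_rel×d = (10)·(-4) − (1)·(21) = -61
since m = R²·101 − (-61)²:  R² = (3721 + 6379) / 101 = 100
R = √100 = 10  ⇒  r_B = 10 − 3 = 7

rB=7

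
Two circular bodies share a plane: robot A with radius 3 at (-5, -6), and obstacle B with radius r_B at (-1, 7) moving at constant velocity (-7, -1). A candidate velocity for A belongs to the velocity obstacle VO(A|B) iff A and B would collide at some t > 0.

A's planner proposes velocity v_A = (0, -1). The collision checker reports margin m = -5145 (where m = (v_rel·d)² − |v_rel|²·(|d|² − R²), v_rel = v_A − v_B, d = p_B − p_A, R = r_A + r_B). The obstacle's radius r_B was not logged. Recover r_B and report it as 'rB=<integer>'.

m = -5145
d = (4, 13);  v_rel = (7, 0),  |v_rel|² = 49
v_rel×d = (7)·(13) − (0)·(4) = 91
since m = R²·49 − 91²:  R² = (8281 + -5145) / 49 = 64
R = √64 = 8  ⇒  r_B = 8 − 3 = 5

rB=5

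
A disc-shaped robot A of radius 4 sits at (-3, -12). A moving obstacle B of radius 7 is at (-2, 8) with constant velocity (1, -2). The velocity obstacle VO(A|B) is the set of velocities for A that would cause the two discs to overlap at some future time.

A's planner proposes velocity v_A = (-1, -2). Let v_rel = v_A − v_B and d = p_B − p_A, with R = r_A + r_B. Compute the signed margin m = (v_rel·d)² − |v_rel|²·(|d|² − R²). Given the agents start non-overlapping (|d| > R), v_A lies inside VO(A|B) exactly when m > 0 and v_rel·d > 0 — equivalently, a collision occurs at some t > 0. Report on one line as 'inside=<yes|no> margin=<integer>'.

d = (1, 20),  |d|² = 401;  R = 4+7 = 11,  c = 401−11² = 280
v_rel = (-2, 0),  |v_rel|² = 4;  v_rel·d = (-2)·(1) + (0)·(20) = -2
4·t² + 4·t + 280 = 0  ⇒  m = (-2)² − 4·280 = -1116
m = -1116 < 0,  v_rel·d = -2 < 0  ⇒  outside

inside=no margin=-1116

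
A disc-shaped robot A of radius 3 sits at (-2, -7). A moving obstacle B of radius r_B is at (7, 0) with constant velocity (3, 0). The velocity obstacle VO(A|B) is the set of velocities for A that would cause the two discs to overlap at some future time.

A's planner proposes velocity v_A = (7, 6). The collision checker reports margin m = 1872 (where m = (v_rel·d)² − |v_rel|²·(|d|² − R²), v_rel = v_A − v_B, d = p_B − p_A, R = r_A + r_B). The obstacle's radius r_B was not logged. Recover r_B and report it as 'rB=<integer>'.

m = 1872
d = (9, 7);  v_rel = (4, 6),  |v_rel|² = 52
v_rel×d = (4)·(7) − (6)·(9) = -26
since m = R²·52 − (-26)²:  R² = (676 + 1872) / 52 = 49
R = √49 = 7  ⇒  r_B = 7 − 3 = 4

rB=4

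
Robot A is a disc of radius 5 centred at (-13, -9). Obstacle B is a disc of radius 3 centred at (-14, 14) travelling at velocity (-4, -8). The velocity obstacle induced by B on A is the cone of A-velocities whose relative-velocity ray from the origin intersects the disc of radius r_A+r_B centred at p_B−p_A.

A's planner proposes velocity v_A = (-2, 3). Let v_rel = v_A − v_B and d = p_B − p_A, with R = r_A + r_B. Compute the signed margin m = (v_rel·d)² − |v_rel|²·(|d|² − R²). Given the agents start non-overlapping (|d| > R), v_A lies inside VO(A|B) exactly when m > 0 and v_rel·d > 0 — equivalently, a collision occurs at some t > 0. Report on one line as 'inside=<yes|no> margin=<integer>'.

d = (-1, 23),  |d|² = 530;  R = 5+3 = 8,  c = 530−8² = 466
v_rel = (2, 11),  |v_rel|² = 125;  v_rel·d = (2)·(-1) + (11)·(23) = 251
125·t² − 502·t + 466 = 0  ⇒  m = 251² − 125·466 = 4751
m = 4751 > 0,  v_rel·d = 251 > 0  ⇒  inside

inside=yes margin=4751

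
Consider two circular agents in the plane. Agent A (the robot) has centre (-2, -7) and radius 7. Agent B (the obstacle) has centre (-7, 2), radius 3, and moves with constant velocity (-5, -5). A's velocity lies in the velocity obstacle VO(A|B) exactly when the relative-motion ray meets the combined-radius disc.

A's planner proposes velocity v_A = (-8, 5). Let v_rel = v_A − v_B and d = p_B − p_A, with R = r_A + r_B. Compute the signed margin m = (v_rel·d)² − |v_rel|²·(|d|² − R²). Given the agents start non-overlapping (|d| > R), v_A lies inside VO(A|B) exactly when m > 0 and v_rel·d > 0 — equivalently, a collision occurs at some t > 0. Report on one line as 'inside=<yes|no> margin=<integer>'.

d = (-5, 9),  |d|² = 106;  R = 7+3 = 10,  c = 106−10² = 6
v_rel = (-3, 10),  |v_rel|² = 109;  v_rel·d = (-3)·(-5) + (10)·(9) = 105
109·t² − 210·t + 6 = 0  ⇒  m = 105² − 109·6 = 10371
m = 10371 > 0,  v_rel·d = 105 > 0  ⇒  inside

inside=yes margin=10371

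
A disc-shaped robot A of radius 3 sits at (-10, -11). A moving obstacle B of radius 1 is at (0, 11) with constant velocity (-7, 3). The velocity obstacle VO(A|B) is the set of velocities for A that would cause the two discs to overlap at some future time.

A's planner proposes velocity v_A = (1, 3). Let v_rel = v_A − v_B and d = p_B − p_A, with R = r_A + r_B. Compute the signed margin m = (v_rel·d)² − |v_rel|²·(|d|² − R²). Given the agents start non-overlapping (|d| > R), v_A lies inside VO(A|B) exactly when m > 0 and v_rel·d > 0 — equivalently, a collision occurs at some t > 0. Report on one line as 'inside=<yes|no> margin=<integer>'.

d = (10, 22),  |d|² = 584;  R = 3+1 = 4,  c = 584−4² = 568
v_rel = (8, 0),  |v_rel|² = 64;  v_rel·d = (8)·(10) + (0)·(22) = 80
64·t² − 160·t + 568 = 0  ⇒  m = 80² − 64·568 = -29952
m = -29952 < 0,  v_rel·d = 80 > 0  ⇒  outside

inside=no margin=-29952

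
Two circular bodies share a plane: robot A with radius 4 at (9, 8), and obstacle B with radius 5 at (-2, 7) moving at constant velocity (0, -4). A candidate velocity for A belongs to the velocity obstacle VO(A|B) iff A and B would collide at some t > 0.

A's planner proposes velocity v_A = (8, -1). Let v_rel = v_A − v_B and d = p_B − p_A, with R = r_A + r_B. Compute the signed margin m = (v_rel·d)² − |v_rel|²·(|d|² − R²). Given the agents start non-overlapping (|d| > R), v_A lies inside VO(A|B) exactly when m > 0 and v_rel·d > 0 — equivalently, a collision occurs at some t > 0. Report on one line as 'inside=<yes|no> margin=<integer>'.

d = (-11, -1),  |d|² = 122;  R = 4+5 = 9,  c = 122−9² = 41
v_rel = (8, 3),  |v_rel|² = 73;  v_rel·d = (8)·(-11) + (3)·(-1) = -91
73·t² + 182·t + 41 = 0  ⇒  m = (-91)² − 73·41 = 5288
m = 5288 > 0,  v_rel·d = -91 < 0  ⇒  outside

inside=no margin=5288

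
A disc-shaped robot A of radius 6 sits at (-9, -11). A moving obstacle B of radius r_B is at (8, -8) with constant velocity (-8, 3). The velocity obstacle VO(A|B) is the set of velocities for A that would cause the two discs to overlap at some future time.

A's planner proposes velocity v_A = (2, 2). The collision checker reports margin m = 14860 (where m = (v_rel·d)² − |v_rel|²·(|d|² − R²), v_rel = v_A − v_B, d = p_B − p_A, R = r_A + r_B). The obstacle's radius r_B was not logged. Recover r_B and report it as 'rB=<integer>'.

m = 14860
d = (17, 3);  v_rel = (10, -1),  |v_rel|² = 101
v_rel×d = (10)·(3) − (-1)·(17) = 47
since m = R²·101 − 47²:  R² = (2209 + 14860) / 101 = 169
R = √169 = 13  ⇒  r_B = 13 − 6 = 7

rB=7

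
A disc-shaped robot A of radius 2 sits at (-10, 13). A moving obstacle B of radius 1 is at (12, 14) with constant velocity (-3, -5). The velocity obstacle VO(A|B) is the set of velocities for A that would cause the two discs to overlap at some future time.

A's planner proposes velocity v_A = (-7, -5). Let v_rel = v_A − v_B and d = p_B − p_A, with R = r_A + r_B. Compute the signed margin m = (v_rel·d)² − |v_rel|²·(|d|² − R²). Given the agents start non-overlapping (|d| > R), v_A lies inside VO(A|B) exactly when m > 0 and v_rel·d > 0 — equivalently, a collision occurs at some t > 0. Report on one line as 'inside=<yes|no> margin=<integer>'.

d = (22, 1),  |d|² = 485;  R = 2+1 = 3,  c = 485−3² = 476
v_rel = (-4, 0),  |v_rel|² = 16;  v_rel·d = (-4)·(22) + (0)·(1) = -88
16·t² + 176·t + 476 = 0  ⇒  m = (-88)² − 16·476 = 128
m = 128 > 0,  v_rel·d = -88 < 0  ⇒  outside

inside=no margin=128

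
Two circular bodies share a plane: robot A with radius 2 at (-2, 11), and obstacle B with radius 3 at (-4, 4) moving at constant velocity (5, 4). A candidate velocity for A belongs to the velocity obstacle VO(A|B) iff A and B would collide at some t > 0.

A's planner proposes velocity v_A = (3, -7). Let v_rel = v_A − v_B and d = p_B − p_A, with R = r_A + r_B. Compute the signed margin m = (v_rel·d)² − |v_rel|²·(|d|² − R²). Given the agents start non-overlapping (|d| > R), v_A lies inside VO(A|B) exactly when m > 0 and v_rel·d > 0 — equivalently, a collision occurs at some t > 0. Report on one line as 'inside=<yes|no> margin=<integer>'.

d = (-2, -7),  |d|² = 53;  R = 2+3 = 5,  c = 53−5² = 28
v_rel = (-2, -11),  |v_rel|² = 125;  v_rel·d = (-2)·(-2) + (-11)·(-7) = 81
125·t² − 162·t + 28 = 0  ⇒  m = 81² − 125·28 = 3061
m = 3061 > 0,  v_rel·d = 81 > 0  ⇒  inside

inside=yes margin=3061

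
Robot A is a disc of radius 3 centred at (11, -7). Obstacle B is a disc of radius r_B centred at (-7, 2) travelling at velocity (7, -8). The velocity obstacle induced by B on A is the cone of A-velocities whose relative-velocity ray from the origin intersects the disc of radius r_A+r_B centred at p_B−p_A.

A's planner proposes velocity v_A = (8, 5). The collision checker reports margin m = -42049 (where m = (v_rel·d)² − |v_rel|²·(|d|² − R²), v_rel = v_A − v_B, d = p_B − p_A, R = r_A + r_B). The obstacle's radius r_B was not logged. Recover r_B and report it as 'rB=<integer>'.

m = -42049
d = (-18, 9);  v_rel = (1, 13),  |v_rel|² = 170
v_rel×d = (1)·(9) − (13)·(-18) = 243
since m = R²·170 − 243²:  R² = (59049 + -42049) / 170 = 100
R = √100 = 10  ⇒  r_B = 10 − 3 = 7

rB=7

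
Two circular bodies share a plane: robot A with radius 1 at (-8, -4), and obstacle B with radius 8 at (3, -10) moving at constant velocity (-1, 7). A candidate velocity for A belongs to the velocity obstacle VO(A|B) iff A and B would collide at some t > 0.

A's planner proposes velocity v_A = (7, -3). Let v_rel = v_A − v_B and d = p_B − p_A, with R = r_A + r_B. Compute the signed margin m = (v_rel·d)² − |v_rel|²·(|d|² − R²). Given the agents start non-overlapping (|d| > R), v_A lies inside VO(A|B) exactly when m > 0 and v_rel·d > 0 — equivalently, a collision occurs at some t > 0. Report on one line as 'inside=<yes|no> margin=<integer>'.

d = (11, -6),  |d|² = 157;  R = 1+8 = 9,  c = 157−9² = 76
v_rel = (8, -10),  |v_rel|² = 164;  v_rel·d = (8)·(11) + (-10)·(-6) = 148
164·t² − 296·t + 76 = 0  ⇒  m = 148² − 164·76 = 9440
m = 9440 > 0,  v_rel·d = 148 > 0  ⇒  inside

inside=yes margin=9440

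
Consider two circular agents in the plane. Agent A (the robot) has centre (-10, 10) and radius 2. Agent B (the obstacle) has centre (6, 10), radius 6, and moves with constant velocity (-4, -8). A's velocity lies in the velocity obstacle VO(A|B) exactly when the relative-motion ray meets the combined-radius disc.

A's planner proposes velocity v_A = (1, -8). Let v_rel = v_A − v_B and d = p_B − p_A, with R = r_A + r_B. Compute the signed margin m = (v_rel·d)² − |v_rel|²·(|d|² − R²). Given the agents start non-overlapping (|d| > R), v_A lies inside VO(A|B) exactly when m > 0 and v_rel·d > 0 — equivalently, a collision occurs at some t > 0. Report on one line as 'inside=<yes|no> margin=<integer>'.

d = (16, 0),  |d|² = 256;  R = 2+6 = 8,  c = 256−8² = 192
v_rel = (5, 0),  |v_rel|² = 25;  v_rel·d = (5)·(16) + (0)·(0) = 80
25·t² − 160·t + 192 = 0  ⇒  m = 80² − 25·192 = 1600
m = 1600 > 0,  v_rel·d = 80 > 0  ⇒  inside

inside=yes margin=1600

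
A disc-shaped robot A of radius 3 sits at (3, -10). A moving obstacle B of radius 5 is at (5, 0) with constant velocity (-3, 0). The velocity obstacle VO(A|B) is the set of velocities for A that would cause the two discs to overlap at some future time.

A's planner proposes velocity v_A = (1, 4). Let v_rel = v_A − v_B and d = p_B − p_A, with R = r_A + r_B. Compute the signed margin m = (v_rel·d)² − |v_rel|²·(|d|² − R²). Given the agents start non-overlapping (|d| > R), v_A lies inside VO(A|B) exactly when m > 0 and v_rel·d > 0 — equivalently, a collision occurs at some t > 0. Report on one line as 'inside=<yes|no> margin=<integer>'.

d = (2, 10),  |d|² = 104;  R = 3+5 = 8,  c = 104−8² = 40
v_rel = (4, 4),  |v_rel|² = 32;  v_rel·d = (4)·(2) + (4)·(10) = 48
32·t² − 96·t + 40 = 0  ⇒  m = 48² − 32·40 = 1024
m = 1024 > 0,  v_rel·d = 48 > 0  ⇒  inside

inside=yes margin=1024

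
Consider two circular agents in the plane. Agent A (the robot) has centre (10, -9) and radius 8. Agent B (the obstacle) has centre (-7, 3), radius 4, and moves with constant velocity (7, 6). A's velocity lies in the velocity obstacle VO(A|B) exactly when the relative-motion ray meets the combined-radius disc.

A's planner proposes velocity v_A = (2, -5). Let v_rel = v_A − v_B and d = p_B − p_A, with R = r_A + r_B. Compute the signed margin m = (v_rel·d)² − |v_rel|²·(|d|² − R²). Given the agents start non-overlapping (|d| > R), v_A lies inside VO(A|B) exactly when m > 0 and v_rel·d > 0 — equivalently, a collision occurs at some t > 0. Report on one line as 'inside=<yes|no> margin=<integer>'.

d = (-17, 12),  |d|² = 433;  R = 8+4 = 12,  c = 433−12² = 289
v_rel = (-5, -11),  |v_rel|² = 146;  v_rel·d = (-5)·(-17) + (-11)·(12) = -47
146·t² + 94·t + 289 = 0  ⇒  m = (-47)² − 146·289 = -39985
m = -39985 < 0,  v_rel·d = -47 < 0  ⇒  outside

inside=no margin=-39985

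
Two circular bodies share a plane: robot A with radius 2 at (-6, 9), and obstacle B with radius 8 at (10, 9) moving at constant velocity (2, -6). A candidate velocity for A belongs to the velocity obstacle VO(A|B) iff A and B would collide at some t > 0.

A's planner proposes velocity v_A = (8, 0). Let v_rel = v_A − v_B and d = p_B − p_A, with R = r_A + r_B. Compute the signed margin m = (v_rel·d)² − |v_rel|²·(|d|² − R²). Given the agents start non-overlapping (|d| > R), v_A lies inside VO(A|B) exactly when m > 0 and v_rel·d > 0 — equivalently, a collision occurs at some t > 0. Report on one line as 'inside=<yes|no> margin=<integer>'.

d = (16, 0),  |d|² = 256;  R = 2+8 = 10,  c = 256−10² = 156
v_rel = (6, 6),  |v_rel|² = 72;  v_rel·d = (6)·(16) + (6)·(0) = 96
72·t² − 192·t + 156 = 0  ⇒  m = 96² − 72·156 = -2016
m = -2016 < 0,  v_rel·d = 96 > 0  ⇒  outside

inside=no margin=-2016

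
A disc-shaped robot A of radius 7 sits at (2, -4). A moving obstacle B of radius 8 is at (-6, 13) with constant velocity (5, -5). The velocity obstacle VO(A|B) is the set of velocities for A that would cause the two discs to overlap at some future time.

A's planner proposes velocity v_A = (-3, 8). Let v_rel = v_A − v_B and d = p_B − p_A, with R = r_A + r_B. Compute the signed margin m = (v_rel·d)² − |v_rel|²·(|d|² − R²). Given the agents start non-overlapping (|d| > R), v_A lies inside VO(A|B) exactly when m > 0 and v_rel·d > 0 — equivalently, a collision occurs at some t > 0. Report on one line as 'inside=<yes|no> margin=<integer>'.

d = (-8, 17),  |d|² = 353;  R = 7+8 = 15,  c = 353−15² = 128
v_rel = (-8, 13),  |v_rel|² = 233;  v_rel·d = (-8)·(-8) + (13)·(17) = 285
233·t² − 570·t + 128 = 0  ⇒  m = 285² − 233·128 = 51401
m = 51401 > 0,  v_rel·d = 285 > 0  ⇒  inside

inside=yes margin=51401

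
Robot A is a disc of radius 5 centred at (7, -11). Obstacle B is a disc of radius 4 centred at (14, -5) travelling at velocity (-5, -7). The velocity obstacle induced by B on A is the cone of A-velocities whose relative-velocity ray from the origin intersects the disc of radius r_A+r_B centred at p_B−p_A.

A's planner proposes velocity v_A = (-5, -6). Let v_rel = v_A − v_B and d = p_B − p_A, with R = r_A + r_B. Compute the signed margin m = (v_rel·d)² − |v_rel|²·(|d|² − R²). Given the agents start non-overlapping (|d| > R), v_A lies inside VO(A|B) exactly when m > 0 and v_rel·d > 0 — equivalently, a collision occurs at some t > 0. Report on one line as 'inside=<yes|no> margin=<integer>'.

d = (7, 6),  |d|² = 85;  R = 5+4 = 9,  c = 85−9² = 4
v_rel = (0, 1),  |v_rel|² = 1;  v_rel·d = (0)·(7) + (1)·(6) = 6
1·t² − 12·t + 4 = 0  ⇒  m = 6² − 1·4 = 32
m = 32 > 0,  v_rel·d = 6 > 0  ⇒  inside

inside=yes margin=32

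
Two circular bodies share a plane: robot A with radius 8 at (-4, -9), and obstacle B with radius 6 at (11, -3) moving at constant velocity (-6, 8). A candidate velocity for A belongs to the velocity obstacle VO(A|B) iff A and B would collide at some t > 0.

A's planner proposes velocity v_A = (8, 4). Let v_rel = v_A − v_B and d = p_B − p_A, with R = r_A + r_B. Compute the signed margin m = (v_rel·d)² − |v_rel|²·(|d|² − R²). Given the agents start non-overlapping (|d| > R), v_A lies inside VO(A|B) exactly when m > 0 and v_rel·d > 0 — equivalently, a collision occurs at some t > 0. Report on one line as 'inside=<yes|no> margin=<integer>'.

d = (15, 6),  |d|² = 261;  R = 8+6 = 14,  c = 261−14² = 65
v_rel = (14, -4),  |v_rel|² = 212;  v_rel·d = (14)·(15) + (-4)·(6) = 186
212·t² − 372·t + 65 = 0  ⇒  m = 186² − 212·65 = 20816
m = 20816 > 0,  v_rel·d = 186 > 0  ⇒  inside

inside=yes margin=20816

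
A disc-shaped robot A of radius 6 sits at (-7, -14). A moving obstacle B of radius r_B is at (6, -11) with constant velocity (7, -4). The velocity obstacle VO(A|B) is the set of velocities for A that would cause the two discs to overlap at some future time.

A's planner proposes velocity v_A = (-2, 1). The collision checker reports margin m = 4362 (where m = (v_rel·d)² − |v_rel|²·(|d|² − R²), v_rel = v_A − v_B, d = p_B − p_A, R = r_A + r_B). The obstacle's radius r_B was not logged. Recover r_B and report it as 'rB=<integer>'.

m = 4362
d = (13, 3);  v_rel = (-9, 5),  |v_rel|² = 106
v_rel×d = (-9)·(3) − (5)·(13) = -92
since m = R²·106 − (-92)²:  R² = (8464 + 4362) / 106 = 121
R = √121 = 11  ⇒  r_B = 11 − 6 = 5

rB=5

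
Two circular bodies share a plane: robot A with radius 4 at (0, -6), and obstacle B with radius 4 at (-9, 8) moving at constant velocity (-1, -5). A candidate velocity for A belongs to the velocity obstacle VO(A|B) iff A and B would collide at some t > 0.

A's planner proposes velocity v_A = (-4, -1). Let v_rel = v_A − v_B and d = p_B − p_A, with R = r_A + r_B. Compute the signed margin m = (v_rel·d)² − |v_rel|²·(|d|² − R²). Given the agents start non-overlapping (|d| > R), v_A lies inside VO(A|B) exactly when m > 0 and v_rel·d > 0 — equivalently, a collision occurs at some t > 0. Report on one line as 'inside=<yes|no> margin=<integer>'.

d = (-9, 14),  |d|² = 277;  R = 4+4 = 8,  c = 277−8² = 213
v_rel = (-3, 4),  |v_rel|² = 25;  v_rel·d = (-3)·(-9) + (4)·(14) = 83
25·t² − 166·t + 213 = 0  ⇒  m = 83² − 25·213 = 1564
m = 1564 > 0,  v_rel·d = 83 > 0  ⇒  inside

inside=yes margin=1564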